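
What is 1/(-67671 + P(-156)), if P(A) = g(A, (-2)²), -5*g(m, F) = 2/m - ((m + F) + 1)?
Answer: -390/26403467 ≈ -1.4771e-5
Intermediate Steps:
g(m, F) = ⅕ - 2/(5*m) + F/5 + m/5 (g(m, F) = -(2/m - ((m + F) + 1))/5 = -(2/m - ((F + m) + 1))/5 = -(2/m - (1 + F + m))/5 = -(2/m + (-1 - F - m))/5 = -(-1 - F - m + 2/m)/5 = ⅕ - 2/(5*m) + F/5 + m/5)
P(A) = (-2 + A*(5 + A))/(5*A) (P(A) = (-2 + A*(1 + (-2)² + A))/(5*A) = (-2 + A*(1 + 4 + A))/(5*A) = (-2 + A*(5 + A))/(5*A))
1/(-67671 + P(-156)) = 1/(-67671 + (⅕)*(-2 - 156*(5 - 156))/(-156)) = 1/(-67671 + (⅕)*(-1/156)*(-2 - 156*(-151))) = 1/(-67671 + (⅕)*(-1/156)*(-2 + 23556)) = 1/(-67671 + (⅕)*(-1/156)*23554) = 1/(-67671 - 11777/390) = 1/(-26403467/390) = -390/26403467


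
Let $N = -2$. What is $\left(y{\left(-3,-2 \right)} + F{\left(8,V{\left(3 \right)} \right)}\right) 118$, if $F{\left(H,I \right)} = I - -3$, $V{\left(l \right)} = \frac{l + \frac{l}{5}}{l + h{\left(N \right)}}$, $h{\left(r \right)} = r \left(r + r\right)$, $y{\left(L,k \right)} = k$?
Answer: $\frac{8614}{55} \approx 156.62$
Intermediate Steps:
$h{\left(r \right)} = 2 r^{2}$ ($h{\left(r \right)} = r 2 r = 2 r^{2}$)
$V{\left(l \right)} = \frac{6 l}{5 \left(8 + l\right)}$ ($V{\left(l \right)} = \frac{l + \frac{l}{5}}{l + 2 \left(-2\right)^{2}} = \frac{l + l \frac{1}{5}}{l + 2 \cdot 4} = \frac{l + \frac{l}{5}}{l + 8} = \frac{\frac{6}{5} l}{8 + l} = \frac{6 l}{5 \left(8 + l\right)}$)
$F{\left(H,I \right)} = 3 + I$ ($F{\left(H,I \right)} = I + 3 = 3 + I$)
$\left(y{\left(-3,-2 \right)} + F{\left(8,V{\left(3 \right)} \right)}\right) 118 = \left(-2 + \left(3 + \frac{6}{5} \cdot 3 \frac{1}{8 + 3}\right)\right) 118 = \left(-2 + \left(3 + \frac{6}{5} \cdot 3 \cdot \frac{1}{11}\right)\right) 118 = \left(-2 + \left(3 + \frac{18}{55}\right)\right) 118 = \left(-2 + \frac{183}{55}\right) 118 = \frac{73}{55} \cdot 118 = \frac{8614}{55}$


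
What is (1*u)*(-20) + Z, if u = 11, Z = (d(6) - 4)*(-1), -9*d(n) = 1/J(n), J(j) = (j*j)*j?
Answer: -419903/1944 ≈ -216.00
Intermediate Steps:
J(j) = j**3 (J(j) = j**2*j = j**3)
d(n) = -1/(9*n**3)
Z = 7777/1944 (Z = (-1/9/6**3 - 4)*(-1) = (-1/9*1/216 - 4)*(-1) = (-1/1944 - 4)*(-1) = -7777/1944*(-1) = 7777/1944 ≈ 4.0005)
(1*u)*(-20) + Z = (1*11)*(-20) + 7777/1944 = 11*(-20) + 7777/1944 = -220 + 7777/1944 = -419903/1944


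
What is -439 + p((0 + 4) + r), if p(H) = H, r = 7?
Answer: -428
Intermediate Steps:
-439 + p((0 + 4) + r) = -439 + ((0 + 4) + 7) = -439 + (4 + 7) = -439 + 11 = -428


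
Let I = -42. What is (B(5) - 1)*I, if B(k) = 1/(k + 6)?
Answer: 420/11 ≈ 38.182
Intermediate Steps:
B(k) = 1/(6 + k)
(B(5) - 1)*I = (1/(6 + 5) - 1)*(-42) = (1/11 - 1)*(-42) = -10/11*(-42) = 420/11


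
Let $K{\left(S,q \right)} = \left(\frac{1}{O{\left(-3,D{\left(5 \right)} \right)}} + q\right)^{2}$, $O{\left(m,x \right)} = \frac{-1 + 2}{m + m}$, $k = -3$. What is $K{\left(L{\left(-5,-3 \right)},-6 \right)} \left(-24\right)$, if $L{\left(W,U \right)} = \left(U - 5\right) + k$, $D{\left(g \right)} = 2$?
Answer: $-3456$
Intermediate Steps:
$O{\left(m,x \right)} = \frac{1}{2 m}$ ($O{\left(m,x \right)} = 1 \frac{1}{2 m} = \frac{1}{2 m}$)
$L{\left(W,U \right)} = -8 + U$ ($L{\left(W,U \right)} = \left(U - 5\right) - 3 = \left(-5 + U\right) - 3 = -8 + U$)
$K{\left(S,q \right)} = \left(-6 + q\right)^{2}$ ($K{\left(S,q \right)} = \left(\frac{1}{\frac{1}{2} \frac{1}{-3}} + q\right)^{2} = \left(\frac{1}{\frac{1}{2} \left(- \frac{1}{3}\right)} + q\right)^{2} = \left(\frac{1}{- \frac{1}{6}} + q\right)^{2} = \left(-6 + q\right)^{2}$)
$K{\left(L{\left(-5,-3 \right)},-6 \right)} \left(-24\right) = \left(6 - -6\right)^{2} \left(-24\right) = \left(6 + 6\right)^{2} \left(-24\right) = 12^{2} \left(-24\right) = 144 \left(-24\right) = -3456$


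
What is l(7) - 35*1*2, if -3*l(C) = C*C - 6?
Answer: -253/3 ≈ -84.333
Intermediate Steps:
l(C) = 2 - C²/3 (l(C) = -(C*C - 6)/3 = -(C² - 6)/3 = -(-6 + C²)/3 = 2 - C²/3)
l(7) - 35*1*2 = (2 - ⅓*7²) - 35*1*2 = (2 - ⅓*49) - 70 = (2 - 49/3) - 35*2 = -43/3 - 70 = -253/3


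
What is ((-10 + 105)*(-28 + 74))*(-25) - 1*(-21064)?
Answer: -88186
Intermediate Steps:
((-10 + 105)*(-28 + 74))*(-25) - 1*(-21064) = (95*46)*(-25) + 21064 = 4370*(-25) + 21064 = -109250 + 21064 = -88186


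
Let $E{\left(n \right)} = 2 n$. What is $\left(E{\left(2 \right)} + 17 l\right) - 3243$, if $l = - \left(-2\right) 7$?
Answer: $-3001$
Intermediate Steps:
$l = 14$ ($l = \left(-1\right) \left(-14\right) = 14$)
$\left(E{\left(2 \right)} + 17 l\right) - 3243 = \left(2 \cdot 2 + 17 \cdot 14\right) - 3243 = \left(4 + 238\right) - 3243 = 242 - 3243 = -3001$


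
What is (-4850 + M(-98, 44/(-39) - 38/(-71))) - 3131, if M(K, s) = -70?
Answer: -8051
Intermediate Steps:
(-4850 + M(-98, 44/(-39) - 38/(-71))) - 3131 = (-4850 - 70) - 3131 = -4920 - 3131 = -8051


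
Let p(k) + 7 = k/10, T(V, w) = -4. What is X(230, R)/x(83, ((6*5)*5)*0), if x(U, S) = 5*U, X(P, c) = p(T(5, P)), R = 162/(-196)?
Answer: -37/2075 ≈ -0.017831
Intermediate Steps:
R = -81/98 (R = 162*(-1/196) = -81/98 ≈ -0.82653)
p(k) = -7 + k/10
X(P, c) = -37/5 (X(P, c) = -7 + (⅒)*(-4) = -7 - ⅖ = -37/5)
X(230, R)/x(83, ((6*5)*5)*0) = -37/(5*(5*83)) = -37/5/415 = -37/5*1/415 = -37/2075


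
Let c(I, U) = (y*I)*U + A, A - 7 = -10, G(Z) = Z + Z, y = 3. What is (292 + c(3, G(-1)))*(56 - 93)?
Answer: -10027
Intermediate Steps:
G(Z) = 2*Z
A = -3 (A = 7 - 10 = -3)
c(I, U) = -3 + 3*I*U (c(I, U) = (3*I)*U - 3 = 3*I*U - 3 = -3 + 3*I*U)
(292 + c(3, G(-1)))*(56 - 93) = (292 + (-3 + 3*3*(2*(-1))))*(56 - 93) = (292 + (-3 + 3*3*(-2)))*(-37) = (292 + (-3 - 18))*(-37) = (292 - 21)*(-37) = 271*(-37) = -10027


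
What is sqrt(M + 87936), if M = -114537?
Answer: I*sqrt(26601) ≈ 163.1*I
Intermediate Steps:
sqrt(M + 87936) = sqrt(-114537 + 87936) = sqrt(-26601) = I*sqrt(26601)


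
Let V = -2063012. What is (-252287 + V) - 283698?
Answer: -2598997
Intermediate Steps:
(-252287 + V) - 283698 = (-252287 - 2063012) - 283698 = -2315299 - 283698 = -2598997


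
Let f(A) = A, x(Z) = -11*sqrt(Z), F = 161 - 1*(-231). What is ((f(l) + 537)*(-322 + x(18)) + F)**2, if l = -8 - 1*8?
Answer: 28603915398 + 5755184820*sqrt(2) ≈ 3.6743e+10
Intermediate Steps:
l = -16 (l = -8 - 8 = -16)
F = 392 (F = 161 + 231 = 392)
((f(l) + 537)*(-322 + x(18)) + F)**2 = ((-16 + 537)*(-322 - 33*sqrt(2)) + 392)**2 = (521*(-322 - 33*sqrt(2)) + 392)**2 = ((-167762 - 17193*sqrt(2)) + 392)**2 = (-167370 - 17193*sqrt(2))**2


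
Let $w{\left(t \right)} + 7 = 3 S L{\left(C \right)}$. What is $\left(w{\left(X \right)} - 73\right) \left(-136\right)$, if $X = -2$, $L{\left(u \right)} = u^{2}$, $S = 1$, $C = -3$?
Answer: $7208$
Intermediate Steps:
$w{\left(t \right)} = 20$ ($w{\left(t \right)} = -7 + 3 \cdot 1 \left(-3\right)^{2} = -7 + 3 \cdot 1 \cdot 9 = -7 + 3 \cdot 9 = -7 + 27 = 20$)
$\left(w{\left(X \right)} - 73\right) \left(-136\right) = \left(20 - 73\right) \left(-136\right) = \left(-53\right) \left(-136\right) = 7208$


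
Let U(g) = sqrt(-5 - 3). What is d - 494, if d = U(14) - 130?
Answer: -624 + 2*I*sqrt(2) ≈ -624.0 + 2.8284*I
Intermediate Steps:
U(g) = 2*I*sqrt(2) (U(g) = sqrt(-8) = 2*I*sqrt(2))
d = -130 + 2*I*sqrt(2) (d = 2*I*sqrt(2) - 130 = -130 + 2*I*sqrt(2) ≈ -130.0 + 2.8284*I)
d - 494 = (-130 + 2*I*sqrt(2)) - 494 = -624 + 2*I*sqrt(2)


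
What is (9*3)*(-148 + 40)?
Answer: -2916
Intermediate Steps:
(9*3)*(-148 + 40) = 27*(-108) = -2916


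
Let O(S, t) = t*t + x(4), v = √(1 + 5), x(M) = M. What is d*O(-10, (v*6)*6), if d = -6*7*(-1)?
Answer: 326760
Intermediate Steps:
d = 42 (d = -42*(-1) = 42)
v = √6 ≈ 2.4495
O(S, t) = 4 + t² (O(S, t) = t*t + 4 = t² + 4 = 4 + t²)
d*O(-10, (v*6)*6) = 42*(4 + ((√6*6)*6)²) = 42*(4 + ((6*√6)*6)²) = 42*(4 + (36*√6)²) = 42*(4 + 7776) = 42*7780 = 326760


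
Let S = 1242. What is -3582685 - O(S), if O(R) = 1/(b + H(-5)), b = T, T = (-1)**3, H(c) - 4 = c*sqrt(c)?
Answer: -480079793/134 - 5*I*sqrt(5)/134 ≈ -3.5827e+6 - 0.083435*I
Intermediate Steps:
H(c) = 4 + c**(3/2) (H(c) = 4 + c*sqrt(c) = 4 + c**(3/2))
T = -1
b = -1
O(R) = 1/(3 - 5*I*sqrt(5)) (O(R) = 1/(-1 + (4 + (-5)**(3/2))) = 1/(-1 + (4 - 5*I*sqrt(5))) = 1/(3 - 5*I*sqrt(5)))
-3582685 - O(S) = -3582685 - (3/134 + 5*I*sqrt(5)/134) = -3582685 + (-3/134 - 5*I*sqrt(5)/134) = -480079793/134 - 5*I*sqrt(5)/134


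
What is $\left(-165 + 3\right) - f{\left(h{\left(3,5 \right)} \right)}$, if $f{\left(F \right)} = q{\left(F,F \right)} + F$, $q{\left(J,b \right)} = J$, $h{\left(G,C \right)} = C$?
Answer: $-172$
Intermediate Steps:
$f{\left(F \right)} = 2 F$ ($f{\left(F \right)} = F + F = 2 F$)
$\left(-165 + 3\right) - f{\left(h{\left(3,5 \right)} \right)} = \left(-165 + 3\right) - 2 \cdot 5 = -162 - 10 = -172$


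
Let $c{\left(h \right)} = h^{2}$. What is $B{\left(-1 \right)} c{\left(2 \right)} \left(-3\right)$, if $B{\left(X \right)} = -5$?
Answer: $60$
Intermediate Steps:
$B{\left(-1 \right)} c{\left(2 \right)} \left(-3\right) = - 5 \cdot 2^{2} \left(-3\right) = \left(-5\right) 4 \left(-3\right) = \left(-20\right) \left(-3\right) = 60$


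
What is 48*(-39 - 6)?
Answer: -2160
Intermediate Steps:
48*(-39 - 6) = 48*(-45) = -2160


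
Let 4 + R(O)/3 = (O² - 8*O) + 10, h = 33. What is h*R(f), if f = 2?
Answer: -594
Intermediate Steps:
R(O) = 18 - 24*O + 3*O² (R(O) = -12 + 3*((O² - 8*O) + 10) = -12 + 3*(10 + O² - 8*O) = -12 + (30 - 24*O + 3*O²) = 18 - 24*O + 3*O²)
h*R(f) = 33*(18 - 24*2 + 3*2²) = 33*(18 - 48 + 3*4) = 33*(18 - 48 + 12) = 33*(-18) = -594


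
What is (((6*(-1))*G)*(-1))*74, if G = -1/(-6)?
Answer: 74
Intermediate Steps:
G = ⅙ (G = -1*(-⅙) = ⅙ ≈ 0.16667)
(((6*(-1))*G)*(-1))*74 = (((6*(-1))*(⅙))*(-1))*74 = (-6*⅙*(-1))*74 = -1*(-1)*74 = 1*74 = 74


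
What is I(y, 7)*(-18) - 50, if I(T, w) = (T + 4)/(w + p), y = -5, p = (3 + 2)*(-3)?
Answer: -209/4 ≈ -52.250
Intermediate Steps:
p = -15 (p = 5*(-3) = -15)
I(T, w) = (4 + T)/(-15 + w) (I(T, w) = (T + 4)/(w - 15) = (4 + T)/(-15 + w))
I(y, 7)*(-18) - 50 = ((4 - 5)/(-15 + 7))*(-18) - 50 = (-1/(-8))*(-18) - 50 = -1/8*(-1)*(-18) - 50 = (1/8)*(-18) - 50 = -9/4 - 50 = -209/4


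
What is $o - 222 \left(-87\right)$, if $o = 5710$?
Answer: $25024$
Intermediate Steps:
$o - 222 \left(-87\right) = 5710 - 222 \left(-87\right) = 5710 - -19314 = 5710 + 19314 = 25024$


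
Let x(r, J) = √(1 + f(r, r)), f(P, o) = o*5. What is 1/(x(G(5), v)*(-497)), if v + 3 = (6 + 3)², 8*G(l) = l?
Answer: -2*√66/16401 ≈ -0.00099068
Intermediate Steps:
G(l) = l/8
v = 78 (v = -3 + (6 + 3)² = -3 + 9² = -3 + 81 = 78)
f(P, o) = 5*o
x(r, J) = √(1 + 5*r)
1/(x(G(5), v)*(-497)) = 1/(√(1 + 5*((⅛)*5))*(-497)) = 1/(√(1 + 5*(5/8))*(-497)) = 1/(√(1 + 25/8)*(-497)) = 1/(√(33/8)*(-497)) = 1/((√66/4)*(-497)) = 1/(-497*√66/4) = -2*√66/16401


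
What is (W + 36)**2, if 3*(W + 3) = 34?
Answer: 17689/9 ≈ 1965.4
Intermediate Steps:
W = 25/3 (W = -3 + (1/3)*34 = -3 + 34/3 = 25/3 ≈ 8.3333)
(W + 36)**2 = (25/3 + 36)**2 = (133/3)**2 = 17689/9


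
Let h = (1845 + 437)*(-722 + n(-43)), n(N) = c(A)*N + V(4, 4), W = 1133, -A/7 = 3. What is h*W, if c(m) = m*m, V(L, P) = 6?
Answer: -50880172574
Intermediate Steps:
A = -21 (A = -7*3 = -21)
c(m) = m**2
n(N) = 6 + 441*N (n(N) = (-21)**2*N + 6 = 441*N + 6 = 6 + 441*N)
h = -44907478 (h = (1845 + 437)*(-722 + (6 + 441*(-43))) = 2282*(-722 + (6 - 18963)) = 2282*(-722 - 18957) = 2282*(-19679) = -44907478)
h*W = -44907478*1133 = -50880172574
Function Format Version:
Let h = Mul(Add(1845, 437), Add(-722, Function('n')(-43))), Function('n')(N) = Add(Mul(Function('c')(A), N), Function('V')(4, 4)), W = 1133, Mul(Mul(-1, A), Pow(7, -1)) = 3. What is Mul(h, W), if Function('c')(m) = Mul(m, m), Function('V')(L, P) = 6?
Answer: -50880172574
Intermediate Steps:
A = -21 (A = Mul(-7, 3) = -21)
Function('c')(m) = Pow(m, 2)
Function('n')(N) = Add(6, Mul(441, N)) (Function('n')(N) = Add(Mul(Pow(-21, 2), N), 6) = Add(Mul(441, N), 6) = Add(6, Mul(441, N)))
h = -44907478 (h = Mul(Add(1845, 437), Add(-722, Add(6, Mul(441, -43)))) = Mul(2282, Add(-722, Add(6, -18963))) = Mul(2282, Add(-722, -18957)) = Mul(2282, -19679) = -44907478)
Mul(h, W) = Mul(-44907478, 1133) = -50880172574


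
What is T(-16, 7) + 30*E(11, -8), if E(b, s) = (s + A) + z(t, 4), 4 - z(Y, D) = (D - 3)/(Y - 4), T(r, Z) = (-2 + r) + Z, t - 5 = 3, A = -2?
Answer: -397/2 ≈ -198.50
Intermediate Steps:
t = 8 (t = 5 + 3 = 8)
T(r, Z) = -2 + Z + r
z(Y, D) = 4 - (-3 + D)/(-4 + Y) (z(Y, D) = 4 - (D - 3)/(Y - 4) = 4 - (-3 + D)/(-4 + Y))
E(b, s) = 7/4 + s (E(b, s) = (s - 2) + (-13 - 1*4 + 4*8)/(-4 + 8) = (-2 + s) + (-13 - 4 + 32)/4 = (-2 + s) + (¼)*15 = (-2 + s) + 15/4 = 7/4 + s)
T(-16, 7) + 30*E(11, -8) = (-2 + 7 - 16) + 30*(7/4 - 8) = -11 + 30*(-25/4) = -11 - 375/2 = -397/2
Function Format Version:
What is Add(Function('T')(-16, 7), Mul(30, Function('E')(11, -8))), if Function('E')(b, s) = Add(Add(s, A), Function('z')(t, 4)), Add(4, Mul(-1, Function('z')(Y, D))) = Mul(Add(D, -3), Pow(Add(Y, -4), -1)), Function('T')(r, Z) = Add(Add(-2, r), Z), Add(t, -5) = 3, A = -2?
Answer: Rational(-397, 2) ≈ -198.50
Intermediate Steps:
t = 8 (t = Add(5, 3) = 8)
Function('T')(r, Z) = Add(-2, Z, r)
Function('z')(Y, D) = Add(4, Mul(-1, Pow(Add(-4, Y), -1), Add(-3, D))) (Function('z')(Y, D) = Add(4, Mul(-1, Mul(Add(D, -3), Pow(Add(Y, -4), -1)))) = Add(4, Mul(-1, Mul(Add(-3, D), Pow(Add(-4, Y), -1)))) = Add(4, Mul(-1, Mul(Pow(Add(-4, Y), -1), Add(-3, D)))) = Add(4, Mul(-1, Pow(Add(-4, Y), -1), Add(-3, D))))
Function('E')(b, s) = Add(Rational(7, 4), s) (Function('E')(b, s) = Add(Add(s, -2), Mul(Pow(Add(-4, 8), -1), Add(-13, Mul(-1, 4), Mul(4, 8)))) = Add(Add(-2, s), Mul(Pow(4, -1), Add(-13, -4, 32))) = Add(Add(-2, s), Mul(Rational(1, 4), 15)) = Add(Add(-2, s), Rational(15, 4)) = Add(Rational(7, 4), s))
Add(Function('T')(-16, 7), Mul(30, Function('E')(11, -8))) = Add(Add(-2, 7, -16), Mul(30, Add(Rational(7, 4), -8))) = Add(-11, Mul(30, Rational(-25, 4))) = Add(-11, Rational(-375, 2)) = Rational(-397, 2)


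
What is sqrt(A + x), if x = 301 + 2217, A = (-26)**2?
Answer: sqrt(3194) ≈ 56.516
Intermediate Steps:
A = 676
x = 2518
sqrt(A + x) = sqrt(676 + 2518) = sqrt(3194)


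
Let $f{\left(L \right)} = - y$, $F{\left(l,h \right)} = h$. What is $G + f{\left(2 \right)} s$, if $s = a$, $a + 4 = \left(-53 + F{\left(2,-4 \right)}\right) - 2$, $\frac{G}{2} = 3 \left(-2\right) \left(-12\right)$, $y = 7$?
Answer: $585$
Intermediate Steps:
$G = 144$ ($G = 2 \cdot 3 \left(-2\right) \left(-12\right) = 2 \left(\left(-6\right) \left(-12\right)\right) = 2 \cdot 72 = 144$)
$a = -63$ ($a = -4 - 59 = -63$)
$f{\left(L \right)} = -7$ ($f{\left(L \right)} = \left(-1\right) 7 = -7$)
$s = -63$
$G + f{\left(2 \right)} s = 144 - -441 = 144 + 441 = 585$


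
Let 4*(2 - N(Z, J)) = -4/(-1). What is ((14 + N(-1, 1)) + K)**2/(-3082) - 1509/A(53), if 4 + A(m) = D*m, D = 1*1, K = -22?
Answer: -4653139/151018 ≈ -30.812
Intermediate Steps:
N(Z, J) = 1 (N(Z, J) = 2 - (-1)/(-1) = 2 - (-1)*(-1) = 2 - 1/4*4 = 2 - 1 = 1)
D = 1
A(m) = -4 + m (A(m) = -4 + 1*m = -4 + m)
((14 + N(-1, 1)) + K)**2/(-3082) - 1509/A(53) = ((14 + 1) - 22)**2/(-3082) - 1509/(-4 + 53) = (15 - 22)**2*(-1/3082) - 1509/49 = (-7)**2*(-1/3082) - 1509*1/49 = 49*(-1/3082) - 1509/49 = -49/3082 - 1509/49 = -4653139/151018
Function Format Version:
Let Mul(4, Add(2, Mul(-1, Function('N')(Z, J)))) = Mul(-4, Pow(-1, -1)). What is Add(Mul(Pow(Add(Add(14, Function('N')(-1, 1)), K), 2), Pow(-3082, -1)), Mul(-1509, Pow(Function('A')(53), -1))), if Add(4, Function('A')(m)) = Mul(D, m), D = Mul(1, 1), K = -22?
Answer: Rational(-4653139, 151018) ≈ -30.812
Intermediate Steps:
Function('N')(Z, J) = 1 (Function('N')(Z, J) = Add(2, Mul(Rational(-1, 4), Mul(-4, Pow(-1, -1)))) = Add(2, Mul(Rational(-1, 4), Mul(-4, -1))) = Add(2, Mul(Rational(-1, 4), 4)) = Add(2, -1) = 1)
D = 1
Function('A')(m) = Add(-4, m) (Function('A')(m) = Add(-4, Mul(1, m)) = Add(-4, m))
Add(Mul(Pow(Add(Add(14, Function('N')(-1, 1)), K), 2), Pow(-3082, -1)), Mul(-1509, Pow(Function('A')(53), -1))) = Add(Mul(Pow(Add(Add(14, 1), -22), 2), Pow(-3082, -1)), Mul(-1509, Pow(Add(-4, 53), -1))) = Add(Mul(Pow(Add(15, -22), 2), Rational(-1, 3082)), Mul(-1509, Pow(49, -1))) = Add(Mul(Pow(-7, 2), Rational(-1, 3082)), Mul(-1509, Rational(1, 49))) = Add(Mul(49, Rational(-1, 3082)), Rational(-1509, 49)) = Add(Rational(-49, 3082), Rational(-1509, 49)) = Rational(-4653139, 151018)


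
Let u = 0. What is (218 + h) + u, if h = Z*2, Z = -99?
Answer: 20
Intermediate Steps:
h = -198 (h = -99*2 = -198)
(218 + h) + u = (218 - 198) + 0 = 20 + 0 = 20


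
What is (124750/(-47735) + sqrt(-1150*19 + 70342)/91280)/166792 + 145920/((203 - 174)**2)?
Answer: 116178810331565/669588735692 + 3*sqrt(1347)/7612386880 ≈ 173.51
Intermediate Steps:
(124750/(-47735) + sqrt(-1150*19 + 70342)/91280)/166792 + 145920/((203 - 174)**2) = (124750*(-1/47735) + sqrt(-21850 + 70342)*(1/91280))*(1/166792) + 145920/(29**2) = (-24950/9547 + sqrt(48492)*(1/91280))*(1/166792) + 145920/841 = (-24950/9547 + (6*sqrt(1347))*(1/91280))*(1/166792) + 145920*(1/841) = (-24950/9547 + 3*sqrt(1347)/45640)*(1/166792) + 145920/841 = (-12475/796181612 + 3*sqrt(1347)/7612386880) + 145920/841 = 116178810331565/669588735692 + 3*sqrt(1347)/7612386880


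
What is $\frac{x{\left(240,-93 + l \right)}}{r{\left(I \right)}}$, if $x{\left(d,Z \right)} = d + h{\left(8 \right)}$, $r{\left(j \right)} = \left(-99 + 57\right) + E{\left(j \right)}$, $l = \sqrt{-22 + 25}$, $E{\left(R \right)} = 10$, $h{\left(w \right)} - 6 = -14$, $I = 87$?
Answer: $- \frac{29}{4} \approx -7.25$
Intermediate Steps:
$h{\left(w \right)} = -8$ ($h{\left(w \right)} = 6 - 14 = -8$)
$l = \sqrt{3} \approx 1.732$
$r{\left(j \right)} = -32$ ($r{\left(j \right)} = \left(-99 + 57\right) + 10 = -42 + 10 = -32$)
$x{\left(d,Z \right)} = -8 + d$ ($x{\left(d,Z \right)} = d - 8 = -8 + d$)
$\frac{x{\left(240,-93 + l \right)}}{r{\left(I \right)}} = \frac{-8 + 240}{-32} = 232 \left(- \frac{1}{32}\right) = - \frac{29}{4}$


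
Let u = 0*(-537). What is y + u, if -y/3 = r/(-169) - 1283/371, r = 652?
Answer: 1376157/62699 ≈ 21.949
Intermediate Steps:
u = 0
y = 1376157/62699 (y = -3*(652/(-169) - 1283/371) = -3*(652*(-1/169) - 1283*1/371) = -3*(-652/169 - 1283/371) = -3*(-458719/62699) = 1376157/62699 ≈ 21.949)
y + u = 1376157/62699 + 0 = 1376157/62699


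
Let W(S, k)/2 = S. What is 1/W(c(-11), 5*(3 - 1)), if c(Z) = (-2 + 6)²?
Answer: 1/32 ≈ 0.031250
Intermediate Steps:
c(Z) = 16 (c(Z) = 4² = 16)
W(S, k) = 2*S
1/W(c(-11), 5*(3 - 1)) = 1/(2*16) = 1/32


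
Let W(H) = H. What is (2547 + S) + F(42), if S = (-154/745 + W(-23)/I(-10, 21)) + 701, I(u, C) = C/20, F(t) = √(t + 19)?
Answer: 50469026/15645 + √61 ≈ 3233.7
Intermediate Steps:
F(t) = √(19 + t)
I(u, C) = C/20 (I(u, C) = C*(1/20) = C/20)
S = 10621211/15645 (S = (-154/745 - 23/((1/20)*21)) + 701 = (-154*1/745 - 23/21/20) + 701 = (-154/745 - 23*20/21) + 701 = (-154/745 - 460/21) + 701 = -345934/15645 + 701 = 10621211/15645 ≈ 678.89)
(2547 + S) + F(42) = (2547 + 10621211/15645) + √(19 + 42) = 50469026/15645 + √61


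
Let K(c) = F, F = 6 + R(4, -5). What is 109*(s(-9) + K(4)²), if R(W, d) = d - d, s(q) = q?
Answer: 2943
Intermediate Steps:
R(W, d) = 0
F = 6 (F = 6 + 0 = 6)
K(c) = 6
109*(s(-9) + K(4)²) = 109*(-9 + 6²) = 109*(-9 + 36) = 109*27 = 2943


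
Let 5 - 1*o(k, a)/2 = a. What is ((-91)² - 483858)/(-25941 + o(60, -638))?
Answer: 475577/24655 ≈ 19.289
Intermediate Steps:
o(k, a) = 10 - 2*a
((-91)² - 483858)/(-25941 + o(60, -638)) = ((-91)² - 483858)/(-25941 + (10 - 2*(-638))) = (8281 - 483858)/(-25941 + (10 + 1276)) = -475577/(-25941 + 1286) = -475577/(-24655) = -475577*(-1/24655) = 475577/24655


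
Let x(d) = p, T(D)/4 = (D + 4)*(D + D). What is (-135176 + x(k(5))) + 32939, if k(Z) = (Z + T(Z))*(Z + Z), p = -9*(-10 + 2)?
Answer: -102165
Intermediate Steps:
T(D) = 8*D*(4 + D) (T(D) = 4*((D + 4)*(D + D)) = 4*((4 + D)*(2*D)) = 4*(2*D*(4 + D)) = 8*D*(4 + D))
p = 72 (p = -9*(-8) = 72)
k(Z) = 2*Z*(Z + 8*Z*(4 + Z)) (k(Z) = (Z + 8*Z*(4 + Z))*(Z + Z) = (Z + 8*Z*(4 + Z))*(2*Z) = 2*Z*(Z + 8*Z*(4 + Z)))
x(d) = 72
(-135176 + x(k(5))) + 32939 = (-135176 + 72) + 32939 = -135104 + 32939 = -102165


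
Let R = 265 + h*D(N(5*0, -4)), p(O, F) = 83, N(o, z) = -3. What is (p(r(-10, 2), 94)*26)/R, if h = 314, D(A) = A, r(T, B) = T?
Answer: -2158/677 ≈ -3.1876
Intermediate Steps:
R = -677 (R = 265 + 314*(-3) = 265 - 942 = -677)
(p(r(-10, 2), 94)*26)/R = (83*26)/(-677) = 2158*(-1/677) = -2158/677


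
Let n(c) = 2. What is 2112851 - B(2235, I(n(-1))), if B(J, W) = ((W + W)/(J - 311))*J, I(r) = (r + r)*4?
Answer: 1016263451/481 ≈ 2.1128e+6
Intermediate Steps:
I(r) = 8*r (I(r) = (2*r)*4 = 8*r)
B(J, W) = 2*J*W/(-311 + J) (B(J, W) = ((2*W)/(-311 + J))*J = (2*W/(-311 + J))*J = 2*J*W/(-311 + J))
2112851 - B(2235, I(n(-1))) = 2112851 - 2*2235*8*2/(-311 + 2235) = 2112851 - 2*2235*16/1924 = 2112851 - 1*17880/481 = 2112851 - 17880/481 = 1016263451/481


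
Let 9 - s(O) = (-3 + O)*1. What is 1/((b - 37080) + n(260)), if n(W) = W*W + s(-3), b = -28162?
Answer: 1/2373 ≈ 0.00042141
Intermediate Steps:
s(O) = 12 - O (s(O) = 9 - (-3 + O) = 9 + (3 - O) = 12 - O)
n(W) = 15 + W**2 (n(W) = W*W + (12 - 1*(-3)) = W**2 + (12 + 3) = W**2 + 15 = 15 + W**2)
1/((b - 37080) + n(260)) = 1/((-28162 - 37080) + (15 + 260**2)) = 1/(-65242 + (15 + 67600)) = 1/(-65242 + 67615) = 1/2373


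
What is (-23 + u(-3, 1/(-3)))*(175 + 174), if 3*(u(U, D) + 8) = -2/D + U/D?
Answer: -9074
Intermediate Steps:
u(U, D) = -8 - 2/(3*D) + U/(3*D) (u(U, D) = -8 + (-2/D + U/D)/3 = -8 + (-2/(3*D) + U/(3*D)) = -8 - 2/(3*D) + U/(3*D))
(-23 + u(-3, 1/(-3)))*(175 + 174) = (-23 + (-2 - 3 - 24/(-3))/(3*(1/(-3))))*(175 + 174) = (-23 + (-2 - 3 - 24*(-⅓))/(3*(-⅓)))*349 = (-23 + (⅓)*(-3)*(-2 - 3 + 8))*349 = (-23 + (⅓)*(-3)*3)*349 = (-23 - 3)*349 = -26*349 = -9074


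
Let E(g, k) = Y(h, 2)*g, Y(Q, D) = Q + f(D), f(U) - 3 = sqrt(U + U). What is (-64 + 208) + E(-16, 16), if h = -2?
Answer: 96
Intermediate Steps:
f(U) = 3 + sqrt(2)*sqrt(U) (f(U) = 3 + sqrt(U + U) = 3 + sqrt(2*U) = 3 + sqrt(2)*sqrt(U))
Y(Q, D) = 3 + Q + sqrt(2)*sqrt(D) (Y(Q, D) = Q + (3 + sqrt(2)*sqrt(D)) = 3 + Q + sqrt(2)*sqrt(D))
E(g, k) = 3*g (E(g, k) = (3 - 2 + sqrt(2)*sqrt(2))*g = (3 - 2 + 2)*g = 3*g)
(-64 + 208) + E(-16, 16) = (-64 + 208) + 3*(-16) = 144 - 48 = 96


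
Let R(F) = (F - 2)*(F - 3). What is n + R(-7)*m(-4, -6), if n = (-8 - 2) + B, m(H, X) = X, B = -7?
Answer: -557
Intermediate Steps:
R(F) = (-3 + F)*(-2 + F) (R(F) = (-2 + F)*(-3 + F) = (-3 + F)*(-2 + F))
n = -17 (n = (-8 - 2) - 7 = -10 - 7 = -17)
n + R(-7)*m(-4, -6) = -17 + (6 + (-7)² - 5*(-7))*(-6) = -17 + (6 + 49 + 35)*(-6) = -17 + 90*(-6) = -17 - 540 = -557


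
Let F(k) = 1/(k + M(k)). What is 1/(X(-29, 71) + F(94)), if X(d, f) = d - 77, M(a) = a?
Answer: -188/19927 ≈ -0.0094344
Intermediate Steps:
X(d, f) = -77 + d
F(k) = 1/(2*k) (F(k) = 1/(k + k) = 1/(2*k))
1/(X(-29, 71) + F(94)) = 1/((-77 - 29) + (½)/94) = 1/(-106 + (½)*(1/94)) = 1/(-106 + 1/188) = 1/(-19927/188) = -188/19927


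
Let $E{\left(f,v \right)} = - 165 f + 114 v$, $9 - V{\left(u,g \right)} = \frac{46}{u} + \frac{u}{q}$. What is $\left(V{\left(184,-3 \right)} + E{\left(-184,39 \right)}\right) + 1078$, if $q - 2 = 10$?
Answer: $\frac{430529}{12} \approx 35877.0$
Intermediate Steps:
$q = 12$ ($q = 2 + 10 = 12$)
$V{\left(u,g \right)} = 9 - \frac{46}{u} - \frac{u}{12}$ ($V{\left(u,g \right)} = 9 - \left(\frac{46}{u} + \frac{u}{12}\right) = 9 - \frac{46}{u} - \frac{u}{12}$)
$\left(V{\left(184,-3 \right)} + E{\left(-184,39 \right)}\right) + 1078 = \left(\left(9 - \frac{46}{184} - \frac{46}{3}\right) + \left(\left(-165\right) \left(-184\right) + 114 \cdot 39\right)\right) + 1078 = \left(\left(9 - \frac{1}{4} - \frac{46}{3}\right) + \left(30360 + 4446\right)\right) + 1078 = \left(\left(9 - \frac{1}{4} - \frac{46}{3}\right) + 34806\right) + 1078 = \left(- \frac{79}{12} + 34806\right) + 1078 = \frac{417593}{12} + 1078 = \frac{430529}{12}$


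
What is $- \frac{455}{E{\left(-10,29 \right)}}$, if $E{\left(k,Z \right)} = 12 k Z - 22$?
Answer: $\frac{455}{3502} \approx 0.12993$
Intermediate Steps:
$E{\left(k,Z \right)} = -22 + 12 Z k$ ($E{\left(k,Z \right)} = 12 Z k - 22 = -22 + 12 Z k$)
$- \frac{455}{E{\left(-10,29 \right)}} = - \frac{455}{-22 + 12 \cdot 29 \left(-10\right)} = - \frac{455}{-22 - 3480} = - \frac{455}{-3502} = \left(-455\right) \left(- \frac{1}{3502}\right) = \frac{455}{3502}$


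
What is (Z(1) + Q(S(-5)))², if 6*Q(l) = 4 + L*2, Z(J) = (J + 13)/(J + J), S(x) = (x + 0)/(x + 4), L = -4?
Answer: 361/9 ≈ 40.111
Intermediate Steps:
S(x) = x/(4 + x)
Z(J) = (13 + J)/(2*J) (Z(J) = (13 + J)/((2*J)) = (13 + J)*(1/(2*J)) = (13 + J)/(2*J))
Q(l) = -⅔ (Q(l) = (4 - 4*2)/6 = (4 - 8)/6 = (⅙)*(-4) = -⅔)
(Z(1) + Q(S(-5)))² = ((½)*(13 + 1)/1 - ⅔)² = ((½)*1*14 - ⅔)² = (7 - ⅔)² = (19/3)² = 361/9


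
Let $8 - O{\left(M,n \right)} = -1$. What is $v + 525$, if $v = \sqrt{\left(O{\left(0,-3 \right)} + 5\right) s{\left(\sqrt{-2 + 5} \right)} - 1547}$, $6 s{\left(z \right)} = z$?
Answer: $525 + \frac{\sqrt{-13923 + 21 \sqrt{3}}}{3} \approx 525.0 + 39.281 i$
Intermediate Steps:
$O{\left(M,n \right)} = 9$ ($O{\left(M,n \right)} = 8 - -1 = 8 + 1 = 9$)
$s{\left(z \right)} = \frac{z}{6}$
$v = \sqrt{-1547 + \frac{7 \sqrt{3}}{3}}$ ($v = \sqrt{\left(9 + 5\right) \frac{\sqrt{-2 + 5}}{6} - 1547} = \sqrt{14 \frac{\sqrt{3}}{6} - 1547} = \sqrt{\frac{7 \sqrt{3}}{3} - 1547} = \sqrt{-1547 + \frac{7 \sqrt{3}}{3}} \approx 39.281 i$)
$v + 525 = \frac{\sqrt{-13923 + 21 \sqrt{3}}}{3} + 525 = 525 + \frac{\sqrt{-13923 + 21 \sqrt{3}}}{3}$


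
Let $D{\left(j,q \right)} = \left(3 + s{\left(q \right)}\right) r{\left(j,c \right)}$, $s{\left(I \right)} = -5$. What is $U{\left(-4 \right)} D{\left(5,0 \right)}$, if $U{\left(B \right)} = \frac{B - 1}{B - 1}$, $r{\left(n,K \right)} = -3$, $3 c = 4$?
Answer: $6$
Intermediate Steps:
$c = \frac{4}{3}$ ($c = \frac{1}{3} \cdot 4 = \frac{4}{3} \approx 1.3333$)
$D{\left(j,q \right)} = 6$ ($D{\left(j,q \right)} = \left(3 - 5\right) \left(-3\right) = \left(-2\right) \left(-3\right) = 6$)
$U{\left(B \right)} = 1$ ($U{\left(B \right)} = \frac{-1 + B}{-1 + B} = 1$)
$U{\left(-4 \right)} D{\left(5,0 \right)} = 1 \cdot 6 = 6$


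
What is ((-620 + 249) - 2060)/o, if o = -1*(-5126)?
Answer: -221/466 ≈ -0.47425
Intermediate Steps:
o = 5126
((-620 + 249) - 2060)/o = ((-620 + 249) - 2060)/5126 = (-371 - 2060)*(1/5126) = -2431*1/5126 = -221/466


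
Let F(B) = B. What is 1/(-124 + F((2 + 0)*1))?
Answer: -1/122 ≈ -0.0081967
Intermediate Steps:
1/(-124 + F((2 + 0)*1)) = 1/(-124 + (2 + 0)*1) = 1/(-124 + 2*1) = 1/(-124 + 2) = 1/(-122) = -1/122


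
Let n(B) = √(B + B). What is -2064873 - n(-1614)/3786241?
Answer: -2064873 - 2*I*√807/3786241 ≈ -2.0649e+6 - 1.5006e-5*I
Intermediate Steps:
n(B) = √2*√B (n(B) = √(2*B) = √2*√B)
-2064873 - n(-1614)/3786241 = -2064873 - √2*√(-1614)/3786241 = -2064873 - √2*(I*√1614)/3786241 = -2064873 - 2*I*√807/3786241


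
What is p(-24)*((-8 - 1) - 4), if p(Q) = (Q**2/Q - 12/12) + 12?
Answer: 169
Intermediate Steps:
p(Q) = 11 + Q (p(Q) = (Q - 12*1/12) + 12 = (Q - 1) + 12 = (-1 + Q) + 12 = 11 + Q)
p(-24)*((-8 - 1) - 4) = (11 - 24)*((-8 - 1) - 4) = -13*(-9 - 4) = -13*(-13) = 169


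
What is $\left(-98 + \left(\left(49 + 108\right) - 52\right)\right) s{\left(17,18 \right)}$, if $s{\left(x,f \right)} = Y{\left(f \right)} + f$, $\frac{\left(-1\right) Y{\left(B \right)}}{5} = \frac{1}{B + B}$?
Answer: $\frac{4501}{36} \approx 125.03$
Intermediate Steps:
$Y{\left(B \right)} = - \frac{5}{2 B}$ ($Y{\left(B \right)} = - \frac{5}{B + B} = - \frac{5}{2 B}$)
$s{\left(x,f \right)} = f - \frac{5}{2 f}$ ($s{\left(x,f \right)} = - \frac{5}{2 f} + f = f - \frac{5}{2 f}$)
$\left(-98 + \left(\left(49 + 108\right) - 52\right)\right) s{\left(17,18 \right)} = \left(-98 + \left(\left(49 + 108\right) - 52\right)\right) \left(18 - \frac{5}{2 \cdot 18}\right) = \left(-98 + \left(157 - 52\right)\right) \left(18 - \frac{5}{36}\right) = \left(-98 + 105\right) \left(18 - \frac{5}{36}\right) = 7 \cdot \frac{643}{36} = \frac{4501}{36}$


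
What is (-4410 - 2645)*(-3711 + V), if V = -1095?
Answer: 33906330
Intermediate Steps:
(-4410 - 2645)*(-3711 + V) = (-4410 - 2645)*(-3711 - 1095) = -7055*(-4806) = 33906330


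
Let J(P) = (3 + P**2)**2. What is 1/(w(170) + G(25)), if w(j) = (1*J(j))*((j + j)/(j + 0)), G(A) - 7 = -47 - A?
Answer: 1/1670766753 ≈ 5.9853e-10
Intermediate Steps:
G(A) = -40 - A (G(A) = 7 + (-47 - A) = -40 - A)
w(j) = 2*(3 + j**2)**2 (w(j) = (1*(3 + j**2)**2)*((j + j)/(j + 0)) = (3 + j**2)**2*((2*j)/j) = (3 + j**2)**2*2 = 2*(3 + j**2)**2)
1/(w(170) + G(25)) = 1/(2*(3 + 170**2)**2 + (-40 - 1*25)) = 1/(2*(3 + 28900)**2 + (-40 - 25)) = 1/(2*28903**2 - 65) = 1/(2*835383409 - 65) = 1/(1670766818 - 65) = 1/1670766753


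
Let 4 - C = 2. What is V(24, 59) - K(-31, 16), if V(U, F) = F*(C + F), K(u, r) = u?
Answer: 3630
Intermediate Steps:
C = 2 (C = 4 - 1*2 = 4 - 2 = 2)
V(U, F) = F*(2 + F)
V(24, 59) - K(-31, 16) = 59*(2 + 59) - 1*(-31) = 59*61 + 31 = 3599 + 31 = 3630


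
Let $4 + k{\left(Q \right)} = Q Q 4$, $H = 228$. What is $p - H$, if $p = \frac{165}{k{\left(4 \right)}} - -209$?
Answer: $- \frac{65}{4} \approx -16.25$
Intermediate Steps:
$k{\left(Q \right)} = -4 + 4 Q^{2}$ ($k{\left(Q \right)} = -4 + Q Q 4 = -4 + Q^{2} \cdot 4 = -4 + 4 Q^{2}$)
$p = \frac{847}{4}$ ($p = \frac{165}{-4 + 4 \cdot 4^{2}} - -209 = \frac{165}{-4 + 4 \cdot 16} + 209 = \frac{165}{-4 + 64} + 209 = \frac{165}{60} + 209 = 165 \cdot \frac{1}{60} + 209 = \frac{11}{4} + 209 = \frac{847}{4} \approx 211.75$)
$p - H = \frac{847}{4} - 228 = - \frac{65}{4}$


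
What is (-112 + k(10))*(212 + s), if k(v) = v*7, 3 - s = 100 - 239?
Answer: -14868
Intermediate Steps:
s = 142 (s = 3 - (100 - 239) = 3 - 1*(-139) = 3 + 139 = 142)
k(v) = 7*v
(-112 + k(10))*(212 + s) = (-112 + 7*10)*(212 + 142) = (-112 + 70)*354 = -42*354 = -14868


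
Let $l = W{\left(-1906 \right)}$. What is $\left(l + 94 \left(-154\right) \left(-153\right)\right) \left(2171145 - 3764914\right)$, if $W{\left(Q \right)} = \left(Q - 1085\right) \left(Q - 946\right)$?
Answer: $-17125302908040$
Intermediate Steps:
$W{\left(Q \right)} = \left(-1085 + Q\right) \left(-946 + Q\right)$
$l = 8530332$ ($l = 1026410 + \left(-1906\right)^{2} - -3871086 = 1026410 + 3632836 + 3871086 = 8530332$)
$\left(l + 94 \left(-154\right) \left(-153\right)\right) \left(2171145 - 3764914\right) = \left(8530332 + 94 \left(-154\right) \left(-153\right)\right) \left(2171145 - 3764914\right) = \left(8530332 - -2214828\right) \left(-1593769\right) = \left(8530332 + 2214828\right) \left(-1593769\right) = 10745160 \left(-1593769\right) = -17125302908040$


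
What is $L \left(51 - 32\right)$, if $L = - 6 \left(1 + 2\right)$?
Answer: $-342$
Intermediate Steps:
$L = -18$ ($L = \left(-6\right) 3 = -18$)
$L \left(51 - 32\right) = - 18 \left(51 - 32\right) = \left(-18\right) 19 = -342$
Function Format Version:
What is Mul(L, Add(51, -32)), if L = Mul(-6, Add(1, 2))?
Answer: -342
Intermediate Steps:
L = -18 (L = Mul(-6, 3) = -18)
Mul(L, Add(51, -32)) = Mul(-18, Add(51, -32)) = Mul(-18, 19) = -342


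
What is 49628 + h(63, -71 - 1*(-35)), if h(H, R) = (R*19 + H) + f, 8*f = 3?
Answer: 392059/8 ≈ 49007.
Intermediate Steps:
f = 3/8 (f = (⅛)*3 = 3/8 ≈ 0.37500)
h(H, R) = 3/8 + H + 19*R (h(H, R) = (R*19 + H) + 3/8 = (19*R + H) + 3/8 = (H + 19*R) + 3/8 = 3/8 + H + 19*R)
49628 + h(63, -71 - 1*(-35)) = 49628 + (3/8 + 63 + 19*(-71 - 1*(-35))) = 49628 + (3/8 + 63 + 19*(-71 + 35)) = 49628 + (3/8 + 63 + 19*(-36)) = 49628 + (3/8 + 63 - 684) = 49628 - 4965/8 = 392059/8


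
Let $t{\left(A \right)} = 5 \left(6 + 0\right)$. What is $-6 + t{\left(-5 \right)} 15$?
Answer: $444$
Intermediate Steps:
$t{\left(A \right)} = 30$ ($t{\left(A \right)} = 5 \cdot 6 = 30$)
$-6 + t{\left(-5 \right)} 15 = -6 + 30 \cdot 15 = -6 + 450 = 444$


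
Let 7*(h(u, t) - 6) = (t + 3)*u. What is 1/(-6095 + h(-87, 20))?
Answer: -7/44624 ≈ -0.00015687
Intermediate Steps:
h(u, t) = 6 + u*(3 + t)/7 (h(u, t) = 6 + ((t + 3)*u)/7 = 6 + ((3 + t)*u)/7 = 6 + (u*(3 + t))/7 = 6 + u*(3 + t)/7)
1/(-6095 + h(-87, 20)) = 1/(-6095 + (6 + (3/7)*(-87) + (⅐)*20*(-87))) = 1/(-6095 + (6 - 261/7 - 1740/7)) = 1/(-6095 - 1959/7) = 1/(-44624/7) = -7/44624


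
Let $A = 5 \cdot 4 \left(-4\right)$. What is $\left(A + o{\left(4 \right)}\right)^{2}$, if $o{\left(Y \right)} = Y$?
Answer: $5776$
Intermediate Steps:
$A = -80$ ($A = 20 \left(-4\right) = -80$)
$\left(A + o{\left(4 \right)}\right)^{2} = \left(-80 + 4\right)^{2} = \left(-76\right)^{2} = 5776$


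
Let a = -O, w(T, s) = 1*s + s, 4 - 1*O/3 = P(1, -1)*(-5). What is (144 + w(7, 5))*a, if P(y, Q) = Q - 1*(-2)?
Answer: -4158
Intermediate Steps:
P(y, Q) = 2 + Q (P(y, Q) = Q + 2 = 2 + Q)
O = 27 (O = 12 - 3*(2 - 1)*(-5) = 12 - 3*(-5) = 12 + 15 = 27)
w(T, s) = 2*s (w(T, s) = s + s = 2*s)
a = -27 (a = -1*27 = -27)
(144 + w(7, 5))*a = (144 + 2*5)*(-27) = (144 + 10)*(-27) = 154*(-27) = -4158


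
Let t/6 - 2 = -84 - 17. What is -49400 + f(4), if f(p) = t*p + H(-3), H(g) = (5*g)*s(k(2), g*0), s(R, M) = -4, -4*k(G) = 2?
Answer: -51716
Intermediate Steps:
k(G) = -½ (k(G) = -¼*2 = -½)
H(g) = -20*g (H(g) = (5*g)*(-4) = -20*g)
t = -594 (t = 12 + 6*(-84 - 17) = 12 + 6*(-101) = 12 - 606 = -594)
f(p) = 60 - 594*p (f(p) = -594*p - 20*(-3) = -594*p + 60 = 60 - 594*p)
-49400 + f(4) = -49400 + (60 - 594*4) = -49400 + (60 - 2376) = -49400 - 2316 = -51716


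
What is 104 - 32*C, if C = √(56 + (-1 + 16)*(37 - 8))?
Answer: 104 - 32*√491 ≈ -605.07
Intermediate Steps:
C = √491 (C = √(56 + 15*29) = √(56 + 435) = √491 ≈ 22.159)
104 - 32*C = 104 - 32*√491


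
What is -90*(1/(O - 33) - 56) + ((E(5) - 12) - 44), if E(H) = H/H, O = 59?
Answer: 64760/13 ≈ 4981.5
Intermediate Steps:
E(H) = 1
-90*(1/(O - 33) - 56) + ((E(5) - 12) - 44) = -90*(1/(59 - 33) - 56) + ((1 - 12) - 44) = -90*(1/26 - 56) + (-11 - 44) = -90*(1/26 - 56) - 55 = -90*(-1455/26) - 55 = 65475/13 - 55 = 64760/13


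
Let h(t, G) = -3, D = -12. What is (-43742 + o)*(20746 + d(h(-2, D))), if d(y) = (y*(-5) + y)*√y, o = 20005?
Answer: -492447802 - 284844*I*√3 ≈ -4.9245e+8 - 4.9336e+5*I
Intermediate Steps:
d(y) = -4*y^(3/2) (d(y) = (-5*y + y)*√y = (-4*y)*√y = -4*y^(3/2))
(-43742 + o)*(20746 + d(h(-2, D))) = (-43742 + 20005)*(20746 - (-12)*I*√3) = -23737*(20746 - (-12)*I*√3) = -23737*(20746 + 12*I*√3) = -492447802 - 284844*I*√3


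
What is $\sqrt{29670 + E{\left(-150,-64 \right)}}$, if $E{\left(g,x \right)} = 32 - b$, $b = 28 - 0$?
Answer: $\sqrt{29674} \approx 172.26$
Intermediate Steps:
$b = 28$ ($b = 28 + 0 = 28$)
$E{\left(g,x \right)} = 4$ ($E{\left(g,x \right)} = 32 - 28 = 4$)
$\sqrt{29670 + E{\left(-150,-64 \right)}} = \sqrt{29670 + 4} = \sqrt{29674}$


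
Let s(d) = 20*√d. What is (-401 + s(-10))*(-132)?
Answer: 52932 - 2640*I*√10 ≈ 52932.0 - 8348.4*I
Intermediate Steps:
(-401 + s(-10))*(-132) = (-401 + 20*√(-10))*(-132) = (-401 + 20*(I*√10))*(-132) = (-401 + 20*I*√10)*(-132) = 52932 - 2640*I*√10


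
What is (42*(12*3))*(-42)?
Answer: -63504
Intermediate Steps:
(42*(12*3))*(-42) = (42*36)*(-42) = 1512*(-42) = -63504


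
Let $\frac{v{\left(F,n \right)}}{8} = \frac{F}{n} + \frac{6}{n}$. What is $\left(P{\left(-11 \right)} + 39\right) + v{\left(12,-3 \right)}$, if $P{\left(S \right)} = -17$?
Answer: $-26$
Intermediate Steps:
$v{\left(F,n \right)} = \frac{48}{n} + \frac{8 F}{n}$ ($v{\left(F,n \right)} = 8 \left(\frac{F}{n} + \frac{6}{n}\right) = 8 \left(\frac{6}{n} + \frac{F}{n}\right) = \frac{48}{n} + \frac{8 F}{n}$)
$\left(P{\left(-11 \right)} + 39\right) + v{\left(12,-3 \right)} = \left(-17 + 39\right) + \frac{8 \left(6 + 12\right)}{-3} = 22 + 8 \left(- \frac{1}{3}\right) 18 = 22 - 48 = -26$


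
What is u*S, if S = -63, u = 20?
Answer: -1260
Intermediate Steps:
u*S = 20*(-63) = -1260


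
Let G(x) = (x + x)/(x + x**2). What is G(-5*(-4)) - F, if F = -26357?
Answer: 553499/21 ≈ 26357.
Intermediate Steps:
G(x) = 2*x/(x + x**2) (G(x) = (2*x)/(x + x**2) = 2*x/(x + x**2))
G(-5*(-4)) - F = 2/(1 - 5*(-4)) - 1*(-26357) = 2/(1 + 20) + 26357 = 2/21 + 26357 = 553499/21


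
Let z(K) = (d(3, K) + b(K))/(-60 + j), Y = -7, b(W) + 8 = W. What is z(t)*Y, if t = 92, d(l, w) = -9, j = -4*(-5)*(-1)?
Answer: 105/16 ≈ 6.5625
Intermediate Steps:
b(W) = -8 + W
j = -20 (j = 20*(-1) = -20)
z(K) = 17/80 - K/80 (z(K) = (-9 + (-8 + K))/(-60 - 20) = (-17 + K)/(-80) = (-17 + K)*(-1/80) = 17/80 - K/80)
z(t)*Y = (17/80 - 1/80*92)*(-7) = (17/80 - 23/20)*(-7) = -15/16*(-7) = 105/16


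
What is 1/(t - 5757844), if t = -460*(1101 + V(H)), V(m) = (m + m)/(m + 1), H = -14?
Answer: -13/81448832 ≈ -1.5961e-7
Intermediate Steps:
V(m) = 2*m/(1 + m) (V(m) = (2*m)/(1 + m) = 2*m/(1 + m))
t = -6596860/13 (t = -460*(1101 + 2*(-14)/(1 - 14)) = -460*(1101 + 2*(-14)/(-13)) = -460*(1101 + 2*(-14)*(-1/13)) = -460*(1101 + 28/13) = -460*14341/13 = -6596860/13 ≈ -5.0745e+5)
1/(t - 5757844) = 1/(-6596860/13 - 5757844) = 1/(-81448832/13) = -13/81448832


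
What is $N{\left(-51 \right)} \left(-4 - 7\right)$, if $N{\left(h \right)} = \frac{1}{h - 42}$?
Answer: $\frac{11}{93} \approx 0.11828$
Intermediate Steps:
$N{\left(h \right)} = \frac{1}{-42 + h}$
$N{\left(-51 \right)} \left(-4 - 7\right) = \frac{-4 - 7}{-42 - 51} = \frac{-4 - 7}{-93} = \left(- \frac{1}{93}\right) \left(-11\right) = \frac{11}{93}$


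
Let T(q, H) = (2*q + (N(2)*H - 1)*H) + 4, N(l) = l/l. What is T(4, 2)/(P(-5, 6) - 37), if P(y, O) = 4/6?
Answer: -42/109 ≈ -0.38532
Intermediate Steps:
P(y, O) = ⅔ (P(y, O) = 4*(⅙) = ⅔)
N(l) = 1
T(q, H) = 4 + 2*q + H*(-1 + H) (T(q, H) = (2*q + (1*H - 1)*H) + 4 = (2*q + (H - 1)*H) + 4 = (2*q + (-1 + H)*H) + 4 = (2*q + H*(-1 + H)) + 4 = 4 + 2*q + H*(-1 + H))
T(4, 2)/(P(-5, 6) - 37) = (4 + 2² - 1*2 + 2*4)/(⅔ - 37) = (4 + 4 - 2 + 8)/(-109/3) = -3/109*14 = -42/109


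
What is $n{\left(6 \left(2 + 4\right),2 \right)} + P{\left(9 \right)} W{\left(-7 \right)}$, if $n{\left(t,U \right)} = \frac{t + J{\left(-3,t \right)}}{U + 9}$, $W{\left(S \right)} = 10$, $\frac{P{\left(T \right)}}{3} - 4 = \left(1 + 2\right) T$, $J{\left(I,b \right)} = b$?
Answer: $\frac{10302}{11} \approx 936.54$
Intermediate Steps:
$P{\left(T \right)} = 12 + 9 T$ ($P{\left(T \right)} = 12 + 3 \left(1 + 2\right) T = 12 + 3 \cdot 3 T = 12 + 9 T$)
$n{\left(t,U \right)} = \frac{2 t}{9 + U}$ ($n{\left(t,U \right)} = \frac{t + t}{U + 9} = \frac{2 t}{9 + U}$)
$n{\left(6 \left(2 + 4\right),2 \right)} + P{\left(9 \right)} W{\left(-7 \right)} = \frac{2 \cdot 6 \left(2 + 4\right)}{9 + 2} + \left(12 + 9 \cdot 9\right) 10 = \frac{2 \cdot 6 \cdot 6}{11} + \left(12 + 81\right) 10 = 2 \cdot 36 \cdot \frac{1}{11} + 93 \cdot 10 = \frac{72}{11} + 930 = \frac{10302}{11}$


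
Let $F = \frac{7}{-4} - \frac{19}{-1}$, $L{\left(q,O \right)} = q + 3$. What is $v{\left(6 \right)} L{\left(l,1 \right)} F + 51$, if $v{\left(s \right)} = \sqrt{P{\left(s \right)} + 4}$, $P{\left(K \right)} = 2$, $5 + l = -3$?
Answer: $51 - \frac{345 \sqrt{6}}{4} \approx -160.27$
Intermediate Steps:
$l = -8$ ($l = -5 - 3 = -8$)
$L{\left(q,O \right)} = 3 + q$
$F = \frac{69}{4}$ ($F = 7 \left(- \frac{1}{4}\right) - -19 = - \frac{7}{4} + 19 = \frac{69}{4} \approx 17.25$)
$v{\left(s \right)} = \sqrt{6}$ ($v{\left(s \right)} = \sqrt{2 + 4} = \sqrt{6}$)
$v{\left(6 \right)} L{\left(l,1 \right)} F + 51 = \sqrt{6} \left(3 - 8\right) \frac{69}{4} + 51 = \sqrt{6} \left(-5\right) \frac{69}{4} + 51 = - 5 \sqrt{6} \cdot \frac{69}{4} + 51 = - \frac{345 \sqrt{6}}{4} + 51 = 51 - \frac{345 \sqrt{6}}{4}$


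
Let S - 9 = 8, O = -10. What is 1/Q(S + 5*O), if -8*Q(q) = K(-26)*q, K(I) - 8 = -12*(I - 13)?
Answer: 2/3927 ≈ 0.00050929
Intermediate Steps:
S = 17 (S = 9 + 8 = 17)
K(I) = 164 - 12*I (K(I) = 8 - 12*(I - 13) = 8 - 12*(-13 + I) = 8 + (156 - 12*I) = 164 - 12*I)
Q(q) = -119*q/2 (Q(q) = -(164 - 12*(-26))*q/8 = -(164 + 312)*q/8 = -119*q/2)
1/Q(S + 5*O) = 1/(-119*(17 + 5*(-10))/2) = 1/(-119*(17 - 50)/2) = 1/(-119/2*(-33)) = 1/(3927/2) = 2/3927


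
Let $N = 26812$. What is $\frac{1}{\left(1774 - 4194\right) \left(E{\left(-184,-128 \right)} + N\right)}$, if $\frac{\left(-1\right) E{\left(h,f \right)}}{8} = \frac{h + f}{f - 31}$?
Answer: $- \frac{53}{3436893680} \approx -1.5421 \cdot 10^{-8}$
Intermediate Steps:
$E{\left(h,f \right)} = - \frac{8 \left(f + h\right)}{-31 + f}$ ($E{\left(h,f \right)} = - 8 \frac{h + f}{f - 31} = - 8 \frac{f + h}{-31 + f} = - \frac{8 \left(f + h\right)}{-31 + f}$)
$\frac{1}{\left(1774 - 4194\right) \left(E{\left(-184,-128 \right)} + N\right)} = \frac{1}{\left(1774 - 4194\right) \left(\frac{8 \left(\left(-1\right) \left(-128\right) - -184\right)}{-31 - 128} + 26812\right)} = \frac{1}{\left(-2420\right) \left(\frac{8 \left(128 + 184\right)}{-159} + 26812\right)} = \frac{1}{\left(-2420\right) \left(8 \left(- \frac{1}{159}\right) 312 + 26812\right)} = \frac{1}{\left(-2420\right) \left(- \frac{832}{53} + 26812\right)} = \frac{1}{\left(-2420\right) \frac{1420204}{53}} = \frac{1}{- \frac{3436893680}{53}} = - \frac{53}{3436893680}$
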